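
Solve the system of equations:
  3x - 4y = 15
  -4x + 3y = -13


Using Cramer's rule:
Determinant D = (3)(3) - (-4)(-4) = 9 - 16 = -7
Dx = (15)(3) - (-13)(-4) = 45 - 52 = -7
Dy = (3)(-13) - (-4)(15) = -39 + 60 = 21
x = Dx/D = -7/-7 = 1
y = Dy/D = 21/-7 = -3

x = 1, y = -3


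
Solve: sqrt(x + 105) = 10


Square both sides: x + 105 = 10^2 = 100
x = 100 - 105 = -5
x = -5
Check: sqrt(1*(-5) + 105) = sqrt(100) = 10 ✓

x = -5


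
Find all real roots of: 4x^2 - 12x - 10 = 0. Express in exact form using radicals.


Using the quadratic formula: x = (-b ± sqrt(b^2 - 4ac)) / (2a)
Here a = 4, b = -12, c = -10
Discriminant = b^2 - 4ac = (-12)^2 - 4(4)(-10) = 144 + 160 = 304
Since discriminant = 304 > 0, there are two real roots.
x = (12 ± 4*sqrt(19)) / 8
Simplifying: x = (3 ± sqrt(19)) / 2
Numerically: x ≈ 3.6794 or x ≈ -0.6794

x = (3 + sqrt(19)) / 2 or x = (3 - sqrt(19)) / 2


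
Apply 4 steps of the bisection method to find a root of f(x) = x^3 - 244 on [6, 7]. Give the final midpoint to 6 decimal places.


f(x) = x^3 - 244
f(6) = -28 < 0
f(7) = 99 > 0

Step 1: midpoint = (6.000000 + 7.000000)/2 = 6.500000
  f(6.500000) = 30.625000
  f(mid) > 0, so root is in [6.000000, 6.500000]

Step 2: midpoint = (6.000000 + 6.500000)/2 = 6.250000
  f(6.250000) = 0.140625
  f(mid) > 0, so root is in [6.000000, 6.250000]

Step 3: midpoint = (6.000000 + 6.250000)/2 = 6.125000
  f(6.125000) = -14.216797
  f(mid) < 0, so root is in [6.125000, 6.250000]

Step 4: midpoint = (6.125000 + 6.250000)/2 = 6.187500
  f(6.187500) = -7.110596
  f(mid) < 0, so root is in [6.187500, 6.250000]

midpoint = 6.187500


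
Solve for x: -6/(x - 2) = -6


Multiply both sides by (x - 2): -6 = -6(x - 2)
Distribute: -6 = -6x + 12
-6x = -6 - 12 = -18
x = 3

x = 3


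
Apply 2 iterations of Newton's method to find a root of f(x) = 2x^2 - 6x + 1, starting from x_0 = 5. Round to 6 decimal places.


Newton's method: x_(n+1) = x_n - f(x_n)/f'(x_n)
f(x) = 2x^2 - 6x + 1
f'(x) = 4x - 6

Iteration 1:
  f(5.000000) = 21.000000
  f'(5.000000) = 14.000000
  x_1 = 5.000000 - (21.000000)/(14.000000) = 3.500000

Iteration 2:
  f(3.500000) = 4.500000
  f'(3.500000) = 8.000000
  x_2 = 3.500000 - (4.500000)/(8.000000) = 2.937500

x_2 = 2.937500


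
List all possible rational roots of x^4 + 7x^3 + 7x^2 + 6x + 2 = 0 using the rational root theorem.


Rational root theorem: possible roots are ±p/q where:
  p divides the constant term (2): p ∈ {1, 2}
  q divides the leading coefficient (1): q ∈ {1}

All possible rational roots: -2, -1, 1, 2

-2, -1, 1, 2


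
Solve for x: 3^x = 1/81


Express both sides with the same base.
1/81 = 3^(-4)
Since the bases match: x = -4

x = -4


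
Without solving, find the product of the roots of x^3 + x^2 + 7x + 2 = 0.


By Vieta's formulas for x^3 + bx^2 + cx + d = 0:
  r1 + r2 + r3 = -b/a = -1
  r1*r2 + r1*r3 + r2*r3 = c/a = 7
  r1*r2*r3 = -d/a = -2


Product = -2


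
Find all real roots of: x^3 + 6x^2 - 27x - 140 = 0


Let p(x) = x^3 + 6x^2 - 27x - 140. By the rational root theorem (leading coefficient 1), any rational root is an integer divisor of 140: try ±1, ±2, ... in turn.
Test x = 1: value = -160 ≠ 0.
Test x = -1: value = -108 ≠ 0.
Test x = 2: value = -162 ≠ 0.
Test x = -2: value = -70 ≠ 0.
Test x = 4: value = -88 ≠ 0.
Test x = -4: value = 0 ✓, so (x + 4) is a factor.
Synthetic division by (x + 4): bring down 1; 1(-4) + 6 = 2; 2(-4) - 27 = -35; (-35)(-4) - 140 = 0 → quotient x^2 + 2x - 35, remainder 0.
Solve the quadratic x^2 + 2x - 35 = 0: discriminant = 2^2 - 4(1)(-35) = 4 + 140 = 144.
sqrt(144) = 12, so x = (-2 ± 12)/2: x = 5 or x = -7.

x = -7, x = -4, x = 5


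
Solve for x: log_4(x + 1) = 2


Convert to exponential form: x + 1 = 4^2 = 16
x = 16 - 1 = 15
Check: log_4(15 + 1) = log_4(16) = log_4(16) = 2 ✓

x = 15


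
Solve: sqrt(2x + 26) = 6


Square both sides: 2x + 26 = 6^2 = 36
2x = 36 - 26 = 10
x = 5
Check: sqrt(2*5 + 26) = sqrt(36) = 6 ✓

x = 5


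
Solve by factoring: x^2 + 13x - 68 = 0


We need two numbers that multiply to -68 and add to 13.
Those numbers are -4 and 17 (since (-4) * 17 = -68 and (-4) + 17 = 13).
So x^2 + 13x - 68 = (x - 4)(x + 17) = 0
Setting each factor to zero: x = 4 or x = -17

x = -17, x = 4


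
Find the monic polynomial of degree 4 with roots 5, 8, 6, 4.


A monic polynomial with roots 5, 8, 6, 4 is:
p(x) = (x - 5)(x - 8)(x - 6)(x - 4)
After multiplying by (x - 5): x - 5
After multiplying by (x - 8): x^2 - 13x + 40
After multiplying by (x - 6): x^3 - 19x^2 + 118x - 240
After multiplying by (x - 4): x^4 - 23x^3 + 194x^2 - 712x + 960

x^4 - 23x^3 + 194x^2 - 712x + 960


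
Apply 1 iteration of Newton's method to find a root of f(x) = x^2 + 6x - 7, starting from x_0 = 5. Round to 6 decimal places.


Newton's method: x_(n+1) = x_n - f(x_n)/f'(x_n)
f(x) = x^2 + 6x - 7
f'(x) = 2x + 6

Iteration 1:
  f(5.000000) = 48.000000
  f'(5.000000) = 16.000000
  x_1 = 5.000000 - (48.000000)/(16.000000) = 2.000000

x_1 = 2.000000


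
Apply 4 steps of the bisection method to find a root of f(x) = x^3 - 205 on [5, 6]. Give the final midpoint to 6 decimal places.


f(x) = x^3 - 205
f(5) = -80 < 0
f(6) = 11 > 0

Step 1: midpoint = (5.000000 + 6.000000)/2 = 5.500000
  f(5.500000) = -38.625000
  f(mid) < 0, so root is in [5.500000, 6.000000]

Step 2: midpoint = (5.500000 + 6.000000)/2 = 5.750000
  f(5.750000) = -14.890625
  f(mid) < 0, so root is in [5.750000, 6.000000]

Step 3: midpoint = (5.750000 + 6.000000)/2 = 5.875000
  f(5.875000) = -2.220703
  f(mid) < 0, so root is in [5.875000, 6.000000]

Step 4: midpoint = (5.875000 + 6.000000)/2 = 5.937500
  f(5.937500) = 4.320068
  f(mid) > 0, so root is in [5.875000, 5.937500]

midpoint = 5.937500


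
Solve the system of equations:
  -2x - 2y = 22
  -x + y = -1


Using Cramer's rule:
Determinant D = (-2)(1) - (-1)(-2) = -2 - 2 = -4
Dx = (22)(1) - (-1)(-2) = 22 - 2 = 20
Dy = (-2)(-1) - (-1)(22) = 2 + 22 = 24
x = Dx/D = 20/-4 = -5
y = Dy/D = 24/-4 = -6

x = -5, y = -6


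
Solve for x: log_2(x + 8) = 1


Convert to exponential form: x + 8 = 2^1 = 2
x = 2 - 8 = -6
Check: log_2(-6 + 8) = log_2(2) = log_2(2) = 1 ✓

x = -6


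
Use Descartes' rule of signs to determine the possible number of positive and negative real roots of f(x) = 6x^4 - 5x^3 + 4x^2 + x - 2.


Descartes' rule of signs:

For positive roots, count sign changes in f(x) = 6x^4 - 5x^3 + 4x^2 + x - 2:
Signs of coefficients: +, -, +, +, -
Number of sign changes: 3
Possible positive real roots: 3, 1

For negative roots, examine f(-x) = 6x^4 + 5x^3 + 4x^2 - x - 2:
Signs of coefficients: +, +, +, -, -
Number of sign changes: 1
Possible negative real roots: 1

Positive roots: 3 or 1; Negative roots: 1


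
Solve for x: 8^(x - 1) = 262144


Express both sides with the same base.
262144 = 8^6
Since the bases match, equate exponents: x - 1 = 6
So x = 6 - (-1) = 7

x = 7


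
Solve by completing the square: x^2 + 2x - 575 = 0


Start: x^2 + 2x - 575 = 0
Move constant: x^2 + 2x = 575
Half of 2 is 1, squared is 1
Add 1 to both sides: x^2 + 2x + 1 = 576
(x + 1)^2 = 576
x + 1 = ±24
x = -1 + 24 = 23 or x = -1 - 24 = -25

x = -25, x = 23


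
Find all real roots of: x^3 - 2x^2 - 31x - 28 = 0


Let p(x) = x^3 - 2x^2 - 31x - 28. By the rational root theorem (leading coefficient 1), any rational root is an integer divisor of 28: try ±1, ±2, ... in turn.
Test x = 1: value = -60 ≠ 0.
Test x = -1: value = 0 ✓, so (x + 1) is a factor.
Synthetic division by (x + 1): bring down 1; 1(-1) - 2 = -3; (-3)(-1) - 31 = -28; (-28)(-1) - 28 = 0 → quotient x^2 - 3x - 28, remainder 0.
Solve the quadratic x^2 - 3x - 28 = 0: discriminant = (-3)^2 - 4(1)(-28) = 9 + 112 = 121.
sqrt(121) = 11, so x = (3 ± 11)/2: x = 7 or x = -4.

x = -4, x = -1, x = 7


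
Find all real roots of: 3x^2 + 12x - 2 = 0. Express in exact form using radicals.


Using the quadratic formula: x = (-b ± sqrt(b^2 - 4ac)) / (2a)
Here a = 3, b = 12, c = -2
Discriminant = b^2 - 4ac = 12^2 - 4(3)(-2) = 144 + 24 = 168
Since discriminant = 168 > 0, there are two real roots.
x = (-12 ± 2*sqrt(42)) / 6
Simplifying: x = (-6 ± sqrt(42)) / 3
Numerically: x ≈ 0.1602 or x ≈ -4.1602

x = (-6 + sqrt(42)) / 3 or x = (-6 - sqrt(42)) / 3


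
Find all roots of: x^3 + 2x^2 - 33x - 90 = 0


Let p(x) = x^3 + 2x^2 - 33x - 90. By the rational root theorem (leading coefficient 1), any rational root is an integer divisor of 90: try ±1, ±2, ... in turn.
Test x = 1: value = -120 ≠ 0.
Test x = -1: value = -56 ≠ 0.
Test x = 2: value = -140 ≠ 0.
Test x = -2: value = -24 ≠ 0.
Test x = 3: value = -144 ≠ 0.
Test x = -3: value = 0 ✓, so (x + 3) is a factor.
Synthetic division by (x + 3): bring down 1; 1(-3) + 2 = -1; (-1)(-3) - 33 = -30; (-30)(-3) - 90 = 0 → quotient x^2 - x - 30, remainder 0.
Solve the quadratic x^2 - x - 30 = 0: discriminant = (-1)^2 - 4(1)(-30) = 1 + 120 = 121.
sqrt(121) = 11, so x = (1 ± 11)/2: x = 6 or x = -5.
Collecting all roots found:

x = -5, x = -3, x = 6


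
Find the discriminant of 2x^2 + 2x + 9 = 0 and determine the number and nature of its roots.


For ax^2 + bx + c = 0, discriminant D = b^2 - 4ac
Here a = 2, b = 2, c = 9
D = (2)^2 - 4(2)(9) = 4 - 72 = -68

D = -68 < 0
The equation has no real roots (2 complex conjugate roots).

Discriminant = -68, no real roots (2 complex conjugate roots)


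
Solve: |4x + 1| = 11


An absolute value equation |expr| = 11 gives two cases:
Case 1: 4x + 1 = 11
  4x = 10, so x = 5/2
Case 2: 4x + 1 = -11
  4x = -12, so x = -3

x = -3, x = 5/2


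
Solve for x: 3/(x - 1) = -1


Multiply both sides by (x - 1): 3 = -1(x - 1)
Distribute: 3 = -x + 1
-x = 3 - 1 = 2
x = -2

x = -2


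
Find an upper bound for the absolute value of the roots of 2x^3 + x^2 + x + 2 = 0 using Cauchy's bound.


Cauchy's bound: all roots r satisfy |r| <= 1 + max(|a_i/a_n|) for i = 0,...,n-1
where a_n is the leading coefficient.

Coefficients: [2, 1, 1, 2]
Leading coefficient a_n = 2
Ratios |a_i/a_n|: 1/2, 1/2, 1
Maximum ratio: 1
Cauchy's bound: |r| <= 1 + 1 = 2

Upper bound = 2


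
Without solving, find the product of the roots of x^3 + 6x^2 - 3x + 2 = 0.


By Vieta's formulas for x^3 + bx^2 + cx + d = 0:
  r1 + r2 + r3 = -b/a = -6
  r1*r2 + r1*r3 + r2*r3 = c/a = -3
  r1*r2*r3 = -d/a = -2


Product = -2


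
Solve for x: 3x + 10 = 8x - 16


Starting with: 3x + 10 = 8x - 16
Move all x terms to left: (3 - 8)x = -16 - 10
Simplify: -5x = -26
Divide both sides by -5: x = 26/5

x = 26/5


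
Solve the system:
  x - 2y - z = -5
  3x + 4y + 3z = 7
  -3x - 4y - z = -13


Using Cramer's rule. Expand each determinant along the first row.
D  = 1*[4*(-1) - 3*(-4)] - (-2)*[3*(-1) - 3*(-3)] + (-1)*[3*(-4) - 4*(-3)]
  = 1*(8) - (-2)*(6) + (-1)*(0) = 20
Dx = (-5)*[4*(-1) - 3*(-4)] - (-2)*[7*(-1) - 3*(-13)] + (-1)*[7*(-4) - 4*(-13)]
  = (-5)*(8) - (-2)*(32) + (-1)*(24) = 0
Dy = 1*[7*(-1) - 3*(-13)] - (-5)*[3*(-1) - 3*(-3)] + (-1)*[3*(-13) - 7*(-3)]
  = 1*(32) - (-5)*(6) + (-1)*(-18) = 80
Dz = 1*[4*(-13) - 7*(-4)] - (-2)*[3*(-13) - 7*(-3)] + (-5)*[3*(-4) - 4*(-3)]
  = 1*(-24) - (-2)*(-18) + (-5)*(0) = -60
x = Dx/D = 0/20 = 0, y = Dy/D = 80/20 = 4, z = Dz/D = -60/20 = -3
Check eq1: (1)(0) + (-2)(4) + (-1)(-3) = -5 = -5 ✓
Check eq2: (3)(0) + (4)(4) + (3)(-3) = 7 = 7 ✓
Check eq3: (-3)(0) + (-4)(4) + (-1)(-3) = -13 = -13 ✓

x = 0, y = 4, z = -3


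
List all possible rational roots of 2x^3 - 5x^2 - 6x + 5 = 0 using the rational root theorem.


Rational root theorem: possible roots are ±p/q where:
  p divides the constant term (5): p ∈ {1, 5}
  q divides the leading coefficient (2): q ∈ {1, 2}

All possible rational roots: -5, -5/2, -1, -1/2, 1/2, 1, 5/2, 5

-5, -5/2, -1, -1/2, 1/2, 1, 5/2, 5


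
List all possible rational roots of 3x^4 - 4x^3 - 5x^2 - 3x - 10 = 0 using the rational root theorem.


Rational root theorem: possible roots are ±p/q where:
  p divides the constant term (-10): p ∈ {1, 2, 5, 10}
  q divides the leading coefficient (3): q ∈ {1, 3}

All possible rational roots: -10, -5, -10/3, -2, -5/3, -1, -2/3, -1/3, 1/3, 2/3, 1, 5/3, 2, 10/3, 5, 10

-10, -5, -10/3, -2, -5/3, -1, -2/3, -1/3, 1/3, 2/3, 1, 5/3, 2, 10/3, 5, 10


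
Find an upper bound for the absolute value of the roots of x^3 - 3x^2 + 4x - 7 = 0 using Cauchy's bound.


Cauchy's bound: all roots r satisfy |r| <= 1 + max(|a_i/a_n|) for i = 0,...,n-1
where a_n is the leading coefficient.

Coefficients: [1, -3, 4, -7]
Leading coefficient a_n = 1
Ratios |a_i/a_n|: 3, 4, 7
Maximum ratio: 7
Cauchy's bound: |r| <= 1 + 7 = 8

Upper bound = 8


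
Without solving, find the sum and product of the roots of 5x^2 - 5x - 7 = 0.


By Vieta's formulas for ax^2 + bx + c = 0:
  Sum of roots = -b/a
  Product of roots = c/a

Here a = 5, b = -5, c = -7
Sum = -(-5)/5 = 1
Product = -7/5 = -7/5

Sum = 1, Product = -7/5


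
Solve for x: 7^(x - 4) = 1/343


Express both sides with the same base.
1/343 = 7^(-3)
Since the bases match, equate exponents: x - 4 = -3
So x = -3 - (-4) = 1

x = 1


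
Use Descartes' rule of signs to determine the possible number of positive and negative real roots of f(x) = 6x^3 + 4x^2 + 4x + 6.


Descartes' rule of signs:

For positive roots, count sign changes in f(x) = 6x^3 + 4x^2 + 4x + 6:
Signs of coefficients: +, +, +, +
Number of sign changes: 0
Possible positive real roots: 0

For negative roots, examine f(-x) = -6x^3 + 4x^2 - 4x + 6:
Signs of coefficients: -, +, -, +
Number of sign changes: 3
Possible negative real roots: 3, 1

Positive roots: 0; Negative roots: 3 or 1


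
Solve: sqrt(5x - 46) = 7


Square both sides: 5x - 46 = 7^2 = 49
5x = 49 + 46 = 95
x = 19
Check: sqrt(5*19 - 46) = sqrt(49) = 7 ✓

x = 19


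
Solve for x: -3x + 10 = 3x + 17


Starting with: -3x + 10 = 3x + 17
Move all x terms to left: (-3 - 3)x = 17 - 10
Simplify: -6x = 7
Divide both sides by -6: x = -7/6

x = -7/6


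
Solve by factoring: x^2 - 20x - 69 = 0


We need two numbers that multiply to -69 and add to -20.
Those numbers are 3 and -23 (since 3 * (-23) = -69 and 3 + (-23) = -20).
So x^2 - 20x - 69 = (x + 3)(x - 23) = 0
Setting each factor to zero: x = -3 or x = 23

x = -3, x = 23


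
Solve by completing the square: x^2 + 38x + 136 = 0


Start: x^2 + 38x + 136 = 0
Move constant: x^2 + 38x = -136
Half of 38 is 19, squared is 361
Add 361 to both sides: x^2 + 38x + 361 = 225
(x + 19)^2 = 225
x + 19 = ±15
x = -19 + 15 = -4 or x = -19 - 15 = -34

x = -34, x = -4


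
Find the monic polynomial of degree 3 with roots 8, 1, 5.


A monic polynomial with roots 8, 1, 5 is:
p(x) = (x - 8)(x - 1)(x - 5)
After multiplying by (x - 8): x - 8
After multiplying by (x - 1): x^2 - 9x + 8
After multiplying by (x - 5): x^3 - 14x^2 + 53x - 40

x^3 - 14x^2 + 53x - 40


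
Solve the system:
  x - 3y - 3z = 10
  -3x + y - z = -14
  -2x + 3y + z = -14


Using Cramer's rule. Expand each determinant along the first row.
D  = 1*[1*1 - (-1)*3] - (-3)*[(-3)*1 - (-1)*(-2)] + (-3)*[(-3)*3 - 1*(-2)]
  = 1*(4) - (-3)*(-5) + (-3)*(-7) = 10
Dx = 10*[1*1 - (-1)*3] - (-3)*[(-14)*1 - (-1)*(-14)] + (-3)*[(-14)*3 - 1*(-14)]
  = 10*(4) - (-3)*(-28) + (-3)*(-28) = 40
Dy = 1*[(-14)*1 - (-1)*(-14)] - 10*[(-3)*1 - (-1)*(-2)] + (-3)*[(-3)*(-14) - (-14)*(-2)]
  = 1*(-28) - 10*(-5) + (-3)*(14) = -20
Dz = 1*[1*(-14) - (-14)*3] - (-3)*[(-3)*(-14) - (-14)*(-2)] + 10*[(-3)*3 - 1*(-2)]
  = 1*(28) - (-3)*(14) + 10*(-7) = 0
x = Dx/D = 40/10 = 4, y = Dy/D = -20/10 = -2, z = Dz/D = 0/10 = 0
Check eq1: (1)(4) + (-3)(-2) + (-3)(0) = 10 = 10 ✓
Check eq2: (-3)(4) + (1)(-2) + (-1)(0) = -14 = -14 ✓
Check eq3: (-2)(4) + (3)(-2) + (1)(0) = -14 = -14 ✓

x = 4, y = -2, z = 0


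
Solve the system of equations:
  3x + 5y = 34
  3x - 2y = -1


Using Cramer's rule:
Determinant D = (3)(-2) - (3)(5) = -6 - 15 = -21
Dx = (34)(-2) - (-1)(5) = -68 + 5 = -63
Dy = (3)(-1) - (3)(34) = -3 - 102 = -105
x = Dx/D = -63/-21 = 3
y = Dy/D = -105/-21 = 5

x = 3, y = 5


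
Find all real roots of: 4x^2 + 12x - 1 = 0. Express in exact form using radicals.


Using the quadratic formula: x = (-b ± sqrt(b^2 - 4ac)) / (2a)
Here a = 4, b = 12, c = -1
Discriminant = b^2 - 4ac = 12^2 - 4(4)(-1) = 144 + 16 = 160
Since discriminant = 160 > 0, there are two real roots.
x = (-12 ± 4*sqrt(10)) / 8
Simplifying: x = (-3 ± sqrt(10)) / 2
Numerically: x ≈ 0.0811 or x ≈ -3.0811

x = (-3 + sqrt(10)) / 2 or x = (-3 - sqrt(10)) / 2


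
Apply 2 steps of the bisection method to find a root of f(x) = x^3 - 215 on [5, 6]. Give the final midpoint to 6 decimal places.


f(x) = x^3 - 215
f(5) = -90 < 0
f(6) = 1 > 0

Step 1: midpoint = (5.000000 + 6.000000)/2 = 5.500000
  f(5.500000) = -48.625000
  f(mid) < 0, so root is in [5.500000, 6.000000]

Step 2: midpoint = (5.500000 + 6.000000)/2 = 5.750000
  f(5.750000) = -24.890625
  f(mid) < 0, so root is in [5.750000, 6.000000]

midpoint = 5.750000


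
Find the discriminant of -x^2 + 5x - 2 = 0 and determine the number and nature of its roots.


For ax^2 + bx + c = 0, discriminant D = b^2 - 4ac
Here a = -1, b = 5, c = -2
D = (5)^2 - 4(-1)(-2) = 25 - 8 = 17

D = 17 > 0 but not a perfect square
The equation has 2 distinct real irrational roots.

Discriminant = 17, 2 distinct real irrational roots


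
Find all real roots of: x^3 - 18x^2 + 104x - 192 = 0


Let p(x) = x^3 - 18x^2 + 104x - 192. By the rational root theorem (leading coefficient 1), any rational root is an integer divisor of 192: try ±1, ±2, ... in turn.
Test x = 1: value = -105 ≠ 0.
Test x = -1: value = -315 ≠ 0.
Test x = 2: value = -48 ≠ 0.
Test x = -2: value = -480 ≠ 0.
Test x = 3: value = -15 ≠ 0.
Test x = -3: value = -693 ≠ 0.
Test x = 4: value = 0 ✓, so (x - 4) is a factor.
Synthetic division by (x - 4): bring down 1; 1(4) - 18 = -14; (-14)(4) + 104 = 48; 48(4) - 192 = 0 → quotient x^2 - 14x + 48, remainder 0.
Solve the quadratic x^2 - 14x + 48 = 0: discriminant = (-14)^2 - 4(1)(48) = 196 - 192 = 4.
sqrt(4) = 2, so x = (14 ± 2)/2: x = 8 or x = 6.

x = 4, x = 6, x = 8


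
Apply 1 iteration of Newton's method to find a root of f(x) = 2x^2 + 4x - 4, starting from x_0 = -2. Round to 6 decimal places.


Newton's method: x_(n+1) = x_n - f(x_n)/f'(x_n)
f(x) = 2x^2 + 4x - 4
f'(x) = 4x + 4

Iteration 1:
  f(-2.000000) = -4.000000
  f'(-2.000000) = -4.000000
  x_1 = -2.000000 - (-4.000000)/(-4.000000) = -3.000000

x_1 = -3.000000


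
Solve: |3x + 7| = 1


An absolute value equation |expr| = 1 gives two cases:
Case 1: 3x + 7 = 1
  3x = -6, so x = -2
Case 2: 3x + 7 = -1
  3x = -8, so x = -8/3

x = -8/3, x = -2


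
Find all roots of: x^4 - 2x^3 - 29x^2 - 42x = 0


The constant term is 0, so x = 0 is a root. Factor out x:
  x^3 - 2x^2 - 29x - 42 = 0
Let p(x) = x^3 - 2x^2 - 29x - 42. By the rational root theorem (leading coefficient 1), any rational root is an integer divisor of 42: try ±1, ±2, ... in turn.
Test x = 1: value = -72 ≠ 0.
Test x = -1: value = -16 ≠ 0.
Test x = 2: value = -100 ≠ 0.
Test x = -2: value = 0 ✓, so (x + 2) is a factor.
Synthetic division by (x + 2): bring down 1; 1(-2) - 2 = -4; (-4)(-2) - 29 = -21; (-21)(-2) - 42 = 0 → quotient x^2 - 4x - 21, remainder 0.
Solve the quadratic x^2 - 4x - 21 = 0: discriminant = (-4)^2 - 4(1)(-21) = 16 + 84 = 100.
sqrt(100) = 10, so x = (4 ± 10)/2: x = 7 or x = -3.
Collecting all roots found:

x = -3, x = -2, x = 0, x = 7


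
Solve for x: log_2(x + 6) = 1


Convert to exponential form: x + 6 = 2^1 = 2
x = 2 - 6 = -4
Check: log_2(-4 + 6) = log_2(2) = log_2(2) = 1 ✓

x = -4


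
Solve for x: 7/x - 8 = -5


Subtract -8 from both sides: 7/x = 3
Multiply both sides by x: 7 = 3 * x
Divide by 3: x = 7/3

x = 7/3


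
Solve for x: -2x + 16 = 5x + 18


Starting with: -2x + 16 = 5x + 18
Move all x terms to left: (-2 - 5)x = 18 - 16
Simplify: -7x = 2
Divide both sides by -7: x = -2/7

x = -2/7


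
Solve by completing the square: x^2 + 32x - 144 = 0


Start: x^2 + 32x - 144 = 0
Move constant: x^2 + 32x = 144
Half of 32 is 16, squared is 256
Add 256 to both sides: x^2 + 32x + 256 = 400
(x + 16)^2 = 400
x + 16 = ±20
x = -16 + 20 = 4 or x = -16 - 20 = -36

x = -36, x = 4


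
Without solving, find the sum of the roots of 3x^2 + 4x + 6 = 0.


By Vieta's formulas for ax^2 + bx + c = 0:
  Sum of roots = -b/a
  Product of roots = c/a

Here a = 3, b = 4, c = 6
Sum = -(4)/3 = -4/3
Product = 6/3 = 2

Sum = -4/3


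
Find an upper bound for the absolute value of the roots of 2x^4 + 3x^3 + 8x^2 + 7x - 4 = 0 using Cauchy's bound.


Cauchy's bound: all roots r satisfy |r| <= 1 + max(|a_i/a_n|) for i = 0,...,n-1
where a_n is the leading coefficient.

Coefficients: [2, 3, 8, 7, -4]
Leading coefficient a_n = 2
Ratios |a_i/a_n|: 3/2, 4, 7/2, 2
Maximum ratio: 4
Cauchy's bound: |r| <= 1 + 4 = 5

Upper bound = 5


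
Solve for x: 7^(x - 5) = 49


Express both sides with the same base.
49 = 7^2
Since the bases match, equate exponents: x - 5 = 2
So x = 2 - (-5) = 7

x = 7


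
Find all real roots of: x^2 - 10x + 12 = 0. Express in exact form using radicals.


Using the quadratic formula: x = (-b ± sqrt(b^2 - 4ac)) / (2a)
Here a = 1, b = -10, c = 12
Discriminant = b^2 - 4ac = (-10)^2 - 4(1)(12) = 100 - 48 = 52
Since discriminant = 52 > 0, there are two real roots.
x = (10 ± 2*sqrt(13)) / 2
Simplifying: x = 5 ± sqrt(13)
Numerically: x ≈ 8.6056 or x ≈ 1.3944

x = 5 + sqrt(13) or x = 5 - sqrt(13)


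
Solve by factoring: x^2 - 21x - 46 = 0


We need two numbers that multiply to -46 and add to -21.
Those numbers are 2 and -23 (since 2 * (-23) = -46 and 2 + (-23) = -21).
So x^2 - 21x - 46 = (x + 2)(x - 23) = 0
Setting each factor to zero: x = -2 or x = 23

x = -2, x = 23


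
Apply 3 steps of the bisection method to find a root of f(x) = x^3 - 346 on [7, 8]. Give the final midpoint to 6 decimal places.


f(x) = x^3 - 346
f(7) = -3 < 0
f(8) = 166 > 0

Step 1: midpoint = (7.000000 + 8.000000)/2 = 7.500000
  f(7.500000) = 75.875000
  f(mid) > 0, so root is in [7.000000, 7.500000]

Step 2: midpoint = (7.000000 + 7.500000)/2 = 7.250000
  f(7.250000) = 35.078125
  f(mid) > 0, so root is in [7.000000, 7.250000]

Step 3: midpoint = (7.000000 + 7.250000)/2 = 7.125000
  f(7.125000) = 15.705078
  f(mid) > 0, so root is in [7.000000, 7.125000]

midpoint = 7.125000


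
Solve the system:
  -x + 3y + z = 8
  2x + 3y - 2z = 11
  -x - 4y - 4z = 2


Using Cramer's rule. Expand each determinant along the first row.
D  = (-1)*[3*(-4) - (-2)*(-4)] - 3*[2*(-4) - (-2)*(-1)] + 1*[2*(-4) - 3*(-1)]
  = (-1)*(-20) - 3*(-10) + 1*(-5) = 45
Dx = 8*[3*(-4) - (-2)*(-4)] - 3*[11*(-4) - (-2)*2] + 1*[11*(-4) - 3*2]
  = 8*(-20) - 3*(-40) + 1*(-50) = -90
Dy = (-1)*[11*(-4) - (-2)*2] - 8*[2*(-4) - (-2)*(-1)] + 1*[2*2 - 11*(-1)]
  = (-1)*(-40) - 8*(-10) + 1*(15) = 135
Dz = (-1)*[3*2 - 11*(-4)] - 3*[2*2 - 11*(-1)] + 8*[2*(-4) - 3*(-1)]
  = (-1)*(50) - 3*(15) + 8*(-5) = -135
x = Dx/D = -90/45 = -2, y = Dy/D = 135/45 = 3, z = Dz/D = -135/45 = -3
Check eq1: (-1)(-2) + (3)(3) + (1)(-3) = 8 = 8 ✓
Check eq2: (2)(-2) + (3)(3) + (-2)(-3) = 11 = 11 ✓
Check eq3: (-1)(-2) + (-4)(3) + (-4)(-3) = 2 = 2 ✓

x = -2, y = 3, z = -3


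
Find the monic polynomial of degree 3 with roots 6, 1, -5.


A monic polynomial with roots 6, 1, -5 is:
p(x) = (x - 6)(x - 1)(x + 5)
After multiplying by (x - 6): x - 6
After multiplying by (x - 1): x^2 - 7x + 6
After multiplying by (x + 5): x^3 - 2x^2 - 29x + 30

x^3 - 2x^2 - 29x + 30


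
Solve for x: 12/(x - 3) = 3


Multiply both sides by (x - 3): 12 = 3(x - 3)
Distribute: 12 = 3x - 9
3x = 12 + 9 = 21
x = 7

x = 7


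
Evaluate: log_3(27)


We need the exponent such that 3^? = 27
3^3 = 27
Therefore log_3(27) = 3

3


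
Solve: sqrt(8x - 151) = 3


Square both sides: 8x - 151 = 3^2 = 9
8x = 9 + 151 = 160
x = 20
Check: sqrt(8*20 - 151) = sqrt(9) = 3 ✓

x = 20


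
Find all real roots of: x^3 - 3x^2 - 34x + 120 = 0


Let p(x) = x^3 - 3x^2 - 34x + 120. By the rational root theorem (leading coefficient 1), any rational root is an integer divisor of 120: try ±1, ±2, ... in turn.
Test x = 1: value = 84 ≠ 0.
Test x = -1: value = 150 ≠ 0.
Test x = 2: value = 48 ≠ 0.
Test x = -2: value = 168 ≠ 0.
Test x = 3: value = 18 ≠ 0.
Test x = -3: value = 168 ≠ 0.
Test x = 4: value = 0 ✓, so (x - 4) is a factor.
Synthetic division by (x - 4): bring down 1; 1(4) - 3 = 1; 1(4) - 34 = -30; (-30)(4) + 120 = 0 → quotient x^2 + x - 30, remainder 0.
Solve the quadratic x^2 + x - 30 = 0: discriminant = 1^2 - 4(1)(-30) = 1 + 120 = 121.
sqrt(121) = 11, so x = (-1 ± 11)/2: x = 5 or x = -6.

x = -6, x = 4, x = 5


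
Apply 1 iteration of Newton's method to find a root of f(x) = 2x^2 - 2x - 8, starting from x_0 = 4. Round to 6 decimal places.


Newton's method: x_(n+1) = x_n - f(x_n)/f'(x_n)
f(x) = 2x^2 - 2x - 8
f'(x) = 4x - 2

Iteration 1:
  f(4.000000) = 16.000000
  f'(4.000000) = 14.000000
  x_1 = 4.000000 - (16.000000)/(14.000000) = 2.857143

x_1 = 2.857143


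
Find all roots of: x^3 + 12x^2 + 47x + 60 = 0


Let p(x) = x^3 + 12x^2 + 47x + 60. By the rational root theorem (leading coefficient 1), any rational root is an integer divisor of 60: try ±1, ±2, ... in turn.
Test x = 1: value = 120 ≠ 0.
Test x = -1: value = 24 ≠ 0.
Test x = 2: value = 210 ≠ 0.
Test x = -2: value = 6 ≠ 0.
Test x = 3: value = 336 ≠ 0.
Test x = -3: value = 0 ✓, so (x + 3) is a factor.
Synthetic division by (x + 3): bring down 1; 1(-3) + 12 = 9; 9(-3) + 47 = 20; 20(-3) + 60 = 0 → quotient x^2 + 9x + 20, remainder 0.
Solve the quadratic x^2 + 9x + 20 = 0: discriminant = 9^2 - 4(1)(20) = 81 - 80 = 1.
sqrt(1) = 1, so x = (-9 ± 1)/2: x = -4 or x = -5.
Collecting all roots found:

x = -5, x = -4, x = -3


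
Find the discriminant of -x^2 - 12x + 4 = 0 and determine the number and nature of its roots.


For ax^2 + bx + c = 0, discriminant D = b^2 - 4ac
Here a = -1, b = -12, c = 4
D = (-12)^2 - 4(-1)(4) = 144 + 16 = 160

D = 160 > 0 but not a perfect square
The equation has 2 distinct real irrational roots.

Discriminant = 160, 2 distinct real irrational roots


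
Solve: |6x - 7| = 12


An absolute value equation |expr| = 12 gives two cases:
Case 1: 6x - 7 = 12
  6x = 19, so x = 19/6
Case 2: 6x - 7 = -12
  6x = -5, so x = -5/6

x = -5/6, x = 19/6


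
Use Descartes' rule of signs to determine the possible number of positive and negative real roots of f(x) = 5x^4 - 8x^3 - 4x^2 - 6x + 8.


Descartes' rule of signs:

For positive roots, count sign changes in f(x) = 5x^4 - 8x^3 - 4x^2 - 6x + 8:
Signs of coefficients: +, -, -, -, +
Number of sign changes: 2
Possible positive real roots: 2, 0

For negative roots, examine f(-x) = 5x^4 + 8x^3 - 4x^2 + 6x + 8:
Signs of coefficients: +, +, -, +, +
Number of sign changes: 2
Possible negative real roots: 2, 0

Positive roots: 2 or 0; Negative roots: 2 or 0


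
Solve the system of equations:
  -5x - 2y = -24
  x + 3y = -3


Using Cramer's rule:
Determinant D = (-5)(3) - (1)(-2) = -15 + 2 = -13
Dx = (-24)(3) - (-3)(-2) = -72 - 6 = -78
Dy = (-5)(-3) - (1)(-24) = 15 + 24 = 39
x = Dx/D = -78/-13 = 6
y = Dy/D = 39/-13 = -3

x = 6, y = -3


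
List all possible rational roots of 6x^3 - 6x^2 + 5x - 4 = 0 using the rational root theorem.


Rational root theorem: possible roots are ±p/q where:
  p divides the constant term (-4): p ∈ {1, 2, 4}
  q divides the leading coefficient (6): q ∈ {1, 2, 3, 6}

All possible rational roots: -4, -2, -4/3, -1, -2/3, -1/2, -1/3, -1/6, 1/6, 1/3, 1/2, 2/3, 1, 4/3, 2, 4

-4, -2, -4/3, -1, -2/3, -1/2, -1/3, -1/6, 1/6, 1/3, 1/2, 2/3, 1, 4/3, 2, 4


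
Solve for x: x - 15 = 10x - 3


Starting with: x - 15 = 10x - 3
Move all x terms to left: (1 - 10)x = -3 + 15
Simplify: -9x = 12
Divide both sides by -9: x = -4/3

x = -4/3


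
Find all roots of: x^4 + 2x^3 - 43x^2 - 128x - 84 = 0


Let p(x) = x^4 + 2x^3 - 43x^2 - 128x - 84. By the rational root theorem (leading coefficient 1), any rational root is an integer divisor of 84: try ±1, ±2, ... in turn.
Test x = 1: value = -252 ≠ 0.
Test x = -1: value = 0 ✓, so (x + 1) is a factor.
Synthetic division by (x + 1): bring down 1; 1(-1) + 2 = 1; 1(-1) - 43 = -44; (-44)(-1) - 128 = -84; (-84)(-1) - 84 = 0 → quotient x^3 + x^2 - 44x - 84, remainder 0.
Continue with the quotient x^3 + x^2 - 44x - 84 (candidates must divide 84; re-test x = -1 first in case it repeats).
Test x = -1: value = -40 ≠ 0.
Test x = 2: value = -160 ≠ 0.
Test x = -2: value = 0 ✓, so (x + 2) is a factor.
Synthetic division by (x + 2): bring down 1; 1(-2) + 1 = -1; (-1)(-2) - 44 = -42; (-42)(-2) - 84 = 0 → quotient x^2 - x - 42, remainder 0.
Solve the quadratic x^2 - x - 42 = 0: discriminant = (-1)^2 - 4(1)(-42) = 1 + 168 = 169.
sqrt(169) = 13, so x = (1 ± 13)/2: x = 7 or x = -6.
Collecting all roots found:

x = -6, x = -2, x = -1, x = 7


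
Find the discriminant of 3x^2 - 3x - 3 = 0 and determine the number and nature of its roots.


For ax^2 + bx + c = 0, discriminant D = b^2 - 4ac
Here a = 3, b = -3, c = -3
D = (-3)^2 - 4(3)(-3) = 9 + 36 = 45

D = 45 > 0 but not a perfect square
The equation has 2 distinct real irrational roots.

Discriminant = 45, 2 distinct real irrational roots


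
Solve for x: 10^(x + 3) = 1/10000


Express both sides with the same base.
1/10000 = 10^(-4)
Since the bases match, equate exponents: x + 3 = -4
So x = -4 - (3) = -7

x = -7


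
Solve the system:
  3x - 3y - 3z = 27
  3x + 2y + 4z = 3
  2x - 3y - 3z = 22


Using Cramer's rule. Expand each determinant along the first row.
D  = 3*[2*(-3) - 4*(-3)] - (-3)*[3*(-3) - 4*2] + (-3)*[3*(-3) - 2*2]
  = 3*(6) - (-3)*(-17) + (-3)*(-13) = 6
Dx = 27*[2*(-3) - 4*(-3)] - (-3)*[3*(-3) - 4*22] + (-3)*[3*(-3) - 2*22]
  = 27*(6) - (-3)*(-97) + (-3)*(-53) = 30
Dy = 3*[3*(-3) - 4*22] - 27*[3*(-3) - 4*2] + (-3)*[3*22 - 3*2]
  = 3*(-97) - 27*(-17) + (-3)*(60) = -12
Dz = 3*[2*22 - 3*(-3)] - (-3)*[3*22 - 3*2] + 27*[3*(-3) - 2*2]
  = 3*(53) - (-3)*(60) + 27*(-13) = -12
x = Dx/D = 30/6 = 5, y = Dy/D = -12/6 = -2, z = Dz/D = -12/6 = -2
Check eq1: (3)(5) + (-3)(-2) + (-3)(-2) = 27 = 27 ✓
Check eq2: (3)(5) + (2)(-2) + (4)(-2) = 3 = 3 ✓
Check eq3: (2)(5) + (-3)(-2) + (-3)(-2) = 22 = 22 ✓

x = 5, y = -2, z = -2


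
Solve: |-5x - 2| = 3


An absolute value equation |expr| = 3 gives two cases:
Case 1: -5x - 2 = 3
  -5x = 5, so x = -1
Case 2: -5x - 2 = -3
  -5x = -1, so x = 1/5

x = -1, x = 1/5


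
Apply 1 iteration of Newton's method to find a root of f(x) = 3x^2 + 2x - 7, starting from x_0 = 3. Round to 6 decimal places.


Newton's method: x_(n+1) = x_n - f(x_n)/f'(x_n)
f(x) = 3x^2 + 2x - 7
f'(x) = 6x + 2

Iteration 1:
  f(3.000000) = 26.000000
  f'(3.000000) = 20.000000
  x_1 = 3.000000 - (26.000000)/(20.000000) = 1.700000

x_1 = 1.700000


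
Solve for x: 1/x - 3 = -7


Subtract -3 from both sides: 1/x = -4
Multiply both sides by x: 1 = -4 * x
Divide by -4: x = -1/4

x = -1/4


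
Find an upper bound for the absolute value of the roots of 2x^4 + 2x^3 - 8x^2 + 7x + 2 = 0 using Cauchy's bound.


Cauchy's bound: all roots r satisfy |r| <= 1 + max(|a_i/a_n|) for i = 0,...,n-1
where a_n is the leading coefficient.

Coefficients: [2, 2, -8, 7, 2]
Leading coefficient a_n = 2
Ratios |a_i/a_n|: 1, 4, 7/2, 1
Maximum ratio: 4
Cauchy's bound: |r| <= 1 + 4 = 5

Upper bound = 5


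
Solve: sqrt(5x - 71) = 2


Square both sides: 5x - 71 = 2^2 = 4
5x = 4 + 71 = 75
x = 15
Check: sqrt(5*15 - 71) = sqrt(4) = 2 ✓

x = 15


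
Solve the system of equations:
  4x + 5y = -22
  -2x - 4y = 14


Using Cramer's rule:
Determinant D = (4)(-4) - (-2)(5) = -16 + 10 = -6
Dx = (-22)(-4) - (14)(5) = 88 - 70 = 18
Dy = (4)(14) - (-2)(-22) = 56 - 44 = 12
x = Dx/D = 18/-6 = -3
y = Dy/D = 12/-6 = -2

x = -3, y = -2


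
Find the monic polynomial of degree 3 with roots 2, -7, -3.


A monic polynomial with roots 2, -7, -3 is:
p(x) = (x - 2)(x + 7)(x + 3)
After multiplying by (x - 2): x - 2
After multiplying by (x + 7): x^2 + 5x - 14
After multiplying by (x + 3): x^3 + 8x^2 + x - 42

x^3 + 8x^2 + x - 42


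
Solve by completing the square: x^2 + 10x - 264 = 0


Start: x^2 + 10x - 264 = 0
Move constant: x^2 + 10x = 264
Half of 10 is 5, squared is 25
Add 25 to both sides: x^2 + 10x + 25 = 289
(x + 5)^2 = 289
x + 5 = ±17
x = -5 + 17 = 12 or x = -5 - 17 = -22

x = -22, x = 12


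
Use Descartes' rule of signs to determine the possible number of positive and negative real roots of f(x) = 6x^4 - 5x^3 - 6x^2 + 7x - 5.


Descartes' rule of signs:

For positive roots, count sign changes in f(x) = 6x^4 - 5x^3 - 6x^2 + 7x - 5:
Signs of coefficients: +, -, -, +, -
Number of sign changes: 3
Possible positive real roots: 3, 1

For negative roots, examine f(-x) = 6x^4 + 5x^3 - 6x^2 - 7x - 5:
Signs of coefficients: +, +, -, -, -
Number of sign changes: 1
Possible negative real roots: 1

Positive roots: 3 or 1; Negative roots: 1


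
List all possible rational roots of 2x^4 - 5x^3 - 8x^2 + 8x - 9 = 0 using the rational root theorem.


Rational root theorem: possible roots are ±p/q where:
  p divides the constant term (-9): p ∈ {1, 3, 9}
  q divides the leading coefficient (2): q ∈ {1, 2}

All possible rational roots: -9, -9/2, -3, -3/2, -1, -1/2, 1/2, 1, 3/2, 3, 9/2, 9

-9, -9/2, -3, -3/2, -1, -1/2, 1/2, 1, 3/2, 3, 9/2, 9


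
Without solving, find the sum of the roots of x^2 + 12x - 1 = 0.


By Vieta's formulas for ax^2 + bx + c = 0:
  Sum of roots = -b/a
  Product of roots = c/a

Here a = 1, b = 12, c = -1
Sum = -(12)/1 = -12
Product = -1/1 = -1

Sum = -12


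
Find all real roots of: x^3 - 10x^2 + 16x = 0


The constant term is 0, so x = 0 is a root. Factor out x:
  x(x^2 - 10x + 16) = 0
Solve the quadratic x^2 - 10x + 16 = 0: discriminant = (-10)^2 - 4(1)(16) = 100 - 64 = 36.
sqrt(36) = 6, so x = (10 ± 6)/2: x = 8 or x = 2.

x = 0, x = 2, x = 8


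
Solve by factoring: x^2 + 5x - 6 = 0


We need two numbers that multiply to -6 and add to 5.
Those numbers are 6 and -1 (since 6 * (-1) = -6 and 6 + (-1) = 5).
So x^2 + 5x - 6 = (x + 6)(x - 1) = 0
Setting each factor to zero: x = -6 or x = 1

x = -6, x = 1


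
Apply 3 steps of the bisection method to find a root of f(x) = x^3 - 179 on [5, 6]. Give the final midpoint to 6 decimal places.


f(x) = x^3 - 179
f(5) = -54 < 0
f(6) = 37 > 0

Step 1: midpoint = (5.000000 + 6.000000)/2 = 5.500000
  f(5.500000) = -12.625000
  f(mid) < 0, so root is in [5.500000, 6.000000]

Step 2: midpoint = (5.500000 + 6.000000)/2 = 5.750000
  f(5.750000) = 11.109375
  f(mid) > 0, so root is in [5.500000, 5.750000]

Step 3: midpoint = (5.500000 + 5.750000)/2 = 5.625000
  f(5.625000) = -1.021484
  f(mid) < 0, so root is in [5.625000, 5.750000]

midpoint = 5.625000


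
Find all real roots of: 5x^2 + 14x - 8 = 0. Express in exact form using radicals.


Using the quadratic formula: x = (-b ± sqrt(b^2 - 4ac)) / (2a)
Here a = 5, b = 14, c = -8
Discriminant = b^2 - 4ac = 14^2 - 4(5)(-8) = 196 + 160 = 356
Since discriminant = 356 > 0, there are two real roots.
x = (-14 ± 2*sqrt(89)) / 10
Simplifying: x = (-7 ± sqrt(89)) / 5
Numerically: x ≈ 0.4868 or x ≈ -3.2868

x = (-7 + sqrt(89)) / 5 or x = (-7 - sqrt(89)) / 5


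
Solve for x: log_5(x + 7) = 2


Convert to exponential form: x + 7 = 5^2 = 25
x = 25 - 7 = 18
Check: log_5(18 + 7) = log_5(25) = log_5(25) = 2 ✓

x = 18


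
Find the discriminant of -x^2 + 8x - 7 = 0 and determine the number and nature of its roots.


For ax^2 + bx + c = 0, discriminant D = b^2 - 4ac
Here a = -1, b = 8, c = -7
D = (8)^2 - 4(-1)(-7) = 64 - 28 = 36

D = 36 > 0 and is a perfect square (sqrt = 6)
The equation has 2 distinct real rational roots.

Discriminant = 36, 2 distinct real rational roots


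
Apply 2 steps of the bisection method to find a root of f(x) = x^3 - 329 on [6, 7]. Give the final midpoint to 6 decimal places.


f(x) = x^3 - 329
f(6) = -113 < 0
f(7) = 14 > 0

Step 1: midpoint = (6.000000 + 7.000000)/2 = 6.500000
  f(6.500000) = -54.375000
  f(mid) < 0, so root is in [6.500000, 7.000000]

Step 2: midpoint = (6.500000 + 7.000000)/2 = 6.750000
  f(6.750000) = -21.453125
  f(mid) < 0, so root is in [6.750000, 7.000000]

midpoint = 6.750000


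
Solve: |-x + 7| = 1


An absolute value equation |expr| = 1 gives two cases:
Case 1: -x + 7 = 1
  -x = -6, so x = 6
Case 2: -x + 7 = -1
  -x = -8, so x = 8

x = 6, x = 8


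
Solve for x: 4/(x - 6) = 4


Multiply both sides by (x - 6): 4 = 4(x - 6)
Distribute: 4 = 4x - 24
4x = 4 + 24 = 28
x = 7

x = 7


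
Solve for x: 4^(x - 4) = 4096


Express both sides with the same base.
4096 = 4^6
Since the bases match, equate exponents: x - 4 = 6
So x = 6 - (-4) = 10

x = 10


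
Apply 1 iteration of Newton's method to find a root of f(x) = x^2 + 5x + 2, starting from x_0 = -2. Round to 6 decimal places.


Newton's method: x_(n+1) = x_n - f(x_n)/f'(x_n)
f(x) = x^2 + 5x + 2
f'(x) = 2x + 5

Iteration 1:
  f(-2.000000) = -4.000000
  f'(-2.000000) = 1.000000
  x_1 = -2.000000 - (-4.000000)/(1.000000) = 2.000000

x_1 = 2.000000


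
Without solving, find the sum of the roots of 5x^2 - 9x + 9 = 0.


By Vieta's formulas for ax^2 + bx + c = 0:
  Sum of roots = -b/a
  Product of roots = c/a

Here a = 5, b = -9, c = 9
Sum = -(-9)/5 = 9/5
Product = 9/5 = 9/5

Sum = 9/5


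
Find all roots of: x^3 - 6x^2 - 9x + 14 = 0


Let p(x) = x^3 - 6x^2 - 9x + 14. By the rational root theorem (leading coefficient 1), any rational root is an integer divisor of 14: try ±1, ±2, ... in turn.
Test x = 1: value = 0 ✓, so (x - 1) is a factor.
Synthetic division by (x - 1): bring down 1; 1(1) - 6 = -5; (-5)(1) - 9 = -14; (-14)(1) + 14 = 0 → quotient x^2 - 5x - 14, remainder 0.
Solve the quadratic x^2 - 5x - 14 = 0: discriminant = (-5)^2 - 4(1)(-14) = 25 + 56 = 81.
sqrt(81) = 9, so x = (5 ± 9)/2: x = 7 or x = -2.
Collecting all roots found:

x = -2, x = 1, x = 7


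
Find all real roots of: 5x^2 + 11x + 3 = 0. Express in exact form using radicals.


Using the quadratic formula: x = (-b ± sqrt(b^2 - 4ac)) / (2a)
Here a = 5, b = 11, c = 3
Discriminant = b^2 - 4ac = 11^2 - 4(5)(3) = 121 - 60 = 61
Since discriminant = 61 > 0, there are two real roots.
x = (-11 ± sqrt(61)) / 10
Numerically: x ≈ -0.3190 or x ≈ -1.8810

x = (-11 + sqrt(61)) / 10 or x = (-11 - sqrt(61)) / 10


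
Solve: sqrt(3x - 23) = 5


Square both sides: 3x - 23 = 5^2 = 25
3x = 25 + 23 = 48
x = 16
Check: sqrt(3*16 - 23) = sqrt(25) = 5 ✓

x = 16


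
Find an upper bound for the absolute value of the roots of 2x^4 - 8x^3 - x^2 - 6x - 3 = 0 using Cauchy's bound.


Cauchy's bound: all roots r satisfy |r| <= 1 + max(|a_i/a_n|) for i = 0,...,n-1
where a_n is the leading coefficient.

Coefficients: [2, -8, -1, -6, -3]
Leading coefficient a_n = 2
Ratios |a_i/a_n|: 4, 1/2, 3, 3/2
Maximum ratio: 4
Cauchy's bound: |r| <= 1 + 4 = 5

Upper bound = 5


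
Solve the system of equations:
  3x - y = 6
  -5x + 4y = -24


Using Cramer's rule:
Determinant D = (3)(4) - (-5)(-1) = 12 - 5 = 7
Dx = (6)(4) - (-24)(-1) = 24 - 24 = 0
Dy = (3)(-24) - (-5)(6) = -72 + 30 = -42
x = Dx/D = 0/7 = 0
y = Dy/D = -42/7 = -6

x = 0, y = -6


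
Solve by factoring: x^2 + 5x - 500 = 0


We need two numbers that multiply to -500 and add to 5.
Those numbers are 25 and -20 (since 25 * (-20) = -500 and 25 + (-20) = 5).
So x^2 + 5x - 500 = (x + 25)(x - 20) = 0
Setting each factor to zero: x = -25 or x = 20

x = -25, x = 20


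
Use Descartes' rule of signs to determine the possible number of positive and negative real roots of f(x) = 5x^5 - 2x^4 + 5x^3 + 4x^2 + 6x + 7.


Descartes' rule of signs:

For positive roots, count sign changes in f(x) = 5x^5 - 2x^4 + 5x^3 + 4x^2 + 6x + 7:
Signs of coefficients: +, -, +, +, +, +
Number of sign changes: 2
Possible positive real roots: 2, 0

For negative roots, examine f(-x) = -5x^5 - 2x^4 - 5x^3 + 4x^2 - 6x + 7:
Signs of coefficients: -, -, -, +, -, +
Number of sign changes: 3
Possible negative real roots: 3, 1

Positive roots: 2 or 0; Negative roots: 3 or 1


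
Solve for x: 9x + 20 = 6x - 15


Starting with: 9x + 20 = 6x - 15
Move all x terms to left: (9 - 6)x = -15 - 20
Simplify: 3x = -35
Divide both sides by 3: x = -35/3

x = -35/3
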